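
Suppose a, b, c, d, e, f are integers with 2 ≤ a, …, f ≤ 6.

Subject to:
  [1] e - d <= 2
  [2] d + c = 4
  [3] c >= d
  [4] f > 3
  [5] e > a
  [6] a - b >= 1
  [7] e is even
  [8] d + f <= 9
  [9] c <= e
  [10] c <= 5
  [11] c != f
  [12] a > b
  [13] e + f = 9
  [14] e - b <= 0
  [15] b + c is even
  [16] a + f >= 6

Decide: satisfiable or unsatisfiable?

Constraints 5, 12, and 14 give e ≤ b, b < a, a < e. Chaining: e ≤ b < a < e, which forces e < e — impossible.

Unsatisfiable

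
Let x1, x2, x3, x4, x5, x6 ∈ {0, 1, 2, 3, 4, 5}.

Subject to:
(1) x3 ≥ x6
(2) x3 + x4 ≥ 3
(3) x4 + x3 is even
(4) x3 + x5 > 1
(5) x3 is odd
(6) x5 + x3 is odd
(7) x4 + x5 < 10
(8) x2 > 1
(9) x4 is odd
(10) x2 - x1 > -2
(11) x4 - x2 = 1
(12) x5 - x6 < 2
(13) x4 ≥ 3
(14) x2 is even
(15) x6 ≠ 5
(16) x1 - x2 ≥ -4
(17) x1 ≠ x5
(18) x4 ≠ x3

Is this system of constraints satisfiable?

One satisfying assignment is x1 = 3, x2 = 4, x3 = 1, x4 = 5, x5 = 2, x6 = 1.
For the less obvious constraints — constraint 2: x3 + x4 = 6; constraint 4: x3 + x5 = 3 — and the others hold by inspection.

Satisfiable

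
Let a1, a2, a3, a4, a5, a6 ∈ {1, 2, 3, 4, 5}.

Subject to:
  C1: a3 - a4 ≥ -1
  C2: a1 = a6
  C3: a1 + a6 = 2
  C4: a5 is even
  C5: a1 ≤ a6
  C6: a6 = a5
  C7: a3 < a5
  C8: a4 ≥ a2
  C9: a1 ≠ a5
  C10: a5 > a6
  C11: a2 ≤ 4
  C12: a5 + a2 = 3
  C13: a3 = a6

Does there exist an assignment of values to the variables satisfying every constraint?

Unsatisfiable

From constraints 2 and 6, a1 = a6 = a5, so a1 = a5. But constraint 9 says a1 ≠ a5. Contradiction.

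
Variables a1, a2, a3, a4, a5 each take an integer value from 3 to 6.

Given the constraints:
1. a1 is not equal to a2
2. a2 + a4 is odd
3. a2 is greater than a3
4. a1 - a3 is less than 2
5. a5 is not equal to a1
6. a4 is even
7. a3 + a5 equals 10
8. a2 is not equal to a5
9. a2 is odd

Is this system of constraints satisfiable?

One satisfying assignment is a1 = 4, a2 = 5, a3 = 4, a4 = 4, a5 = 6.
For the less obvious constraints — constraint 4: a1 - a3 = 0; constraint 7: a3 + a5 = 10 — and the others hold by inspection.

Satisfiable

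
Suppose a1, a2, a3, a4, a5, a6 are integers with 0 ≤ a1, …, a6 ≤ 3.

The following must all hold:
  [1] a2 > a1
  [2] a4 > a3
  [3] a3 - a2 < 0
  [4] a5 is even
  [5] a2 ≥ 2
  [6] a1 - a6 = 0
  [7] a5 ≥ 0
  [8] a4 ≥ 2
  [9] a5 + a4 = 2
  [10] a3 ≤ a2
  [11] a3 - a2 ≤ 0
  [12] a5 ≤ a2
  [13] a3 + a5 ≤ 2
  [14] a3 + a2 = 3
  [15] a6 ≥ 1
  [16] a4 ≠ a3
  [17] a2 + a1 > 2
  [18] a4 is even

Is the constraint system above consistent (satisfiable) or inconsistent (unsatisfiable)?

Satisfiable

Setting (a1, a2, a3, a4, a5, a6) = (1, 2, 1, 2, 0, 1) satisfies everything: constraint 3: a3 - a2 = -1; constraint 6: a1 - a6 = 0, and the others follow.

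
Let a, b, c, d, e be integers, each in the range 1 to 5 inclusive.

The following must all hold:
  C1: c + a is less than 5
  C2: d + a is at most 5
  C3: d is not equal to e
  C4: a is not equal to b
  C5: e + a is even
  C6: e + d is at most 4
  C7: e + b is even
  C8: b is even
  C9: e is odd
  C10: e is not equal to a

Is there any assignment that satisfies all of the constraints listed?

Unsatisfiable

Constraint 9 makes e odd and constraint 8 makes b even, so e + b must be odd. Constraint 7 says e + b is even — contradiction.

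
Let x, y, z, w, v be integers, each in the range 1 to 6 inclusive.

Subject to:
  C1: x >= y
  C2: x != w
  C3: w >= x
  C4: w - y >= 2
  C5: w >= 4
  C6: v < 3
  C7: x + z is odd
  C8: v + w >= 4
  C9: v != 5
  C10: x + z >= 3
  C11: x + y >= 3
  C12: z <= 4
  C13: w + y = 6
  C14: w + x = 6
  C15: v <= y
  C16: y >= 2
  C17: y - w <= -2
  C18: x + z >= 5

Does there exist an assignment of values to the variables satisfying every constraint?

Satisfiable

Setting (x, y, z, w, v) = (2, 2, 3, 4, 1) satisfies everything: constraint 4: w - y = 2; constraint 8: v + w = 5, and the others follow.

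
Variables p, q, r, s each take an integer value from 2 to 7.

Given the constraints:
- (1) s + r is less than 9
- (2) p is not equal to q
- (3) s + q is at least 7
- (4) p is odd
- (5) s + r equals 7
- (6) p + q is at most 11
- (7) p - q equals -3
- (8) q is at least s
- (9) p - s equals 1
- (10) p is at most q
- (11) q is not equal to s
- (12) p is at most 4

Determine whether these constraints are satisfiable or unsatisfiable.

Take p = 3, q = 6, r = 5, s = 2. Then constraint 1: s + r = 7; constraint 3: s + q = 8; constraint 5: s + r = 7, and every other listed constraint is also met.

Satisfiable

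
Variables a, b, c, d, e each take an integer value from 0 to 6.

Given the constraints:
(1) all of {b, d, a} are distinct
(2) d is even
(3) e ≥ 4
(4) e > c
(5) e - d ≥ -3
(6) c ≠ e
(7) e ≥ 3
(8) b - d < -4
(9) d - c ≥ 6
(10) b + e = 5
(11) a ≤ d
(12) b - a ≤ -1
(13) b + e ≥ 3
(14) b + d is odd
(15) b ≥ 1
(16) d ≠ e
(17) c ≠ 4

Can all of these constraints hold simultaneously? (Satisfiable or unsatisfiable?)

Try a = 3, b = 1, c = 0, d = 6, e = 4.
Check constraint 5: e - d = -2; constraint 8: b - d = -5; constraint 9: d - c = 6. The remaining constraints are straightforward to verify.

Satisfiable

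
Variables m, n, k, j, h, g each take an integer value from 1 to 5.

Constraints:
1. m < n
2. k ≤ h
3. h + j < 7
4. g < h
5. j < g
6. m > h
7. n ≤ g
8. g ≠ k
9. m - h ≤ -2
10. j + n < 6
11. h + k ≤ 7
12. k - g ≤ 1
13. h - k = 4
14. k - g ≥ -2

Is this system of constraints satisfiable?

Unsatisfiable

Constraints 1, 4, 6, and 7 give h < m, m < n, n ≤ g, g < h. Chaining: h < m < n ≤ g < h, which forces h < h — impossible.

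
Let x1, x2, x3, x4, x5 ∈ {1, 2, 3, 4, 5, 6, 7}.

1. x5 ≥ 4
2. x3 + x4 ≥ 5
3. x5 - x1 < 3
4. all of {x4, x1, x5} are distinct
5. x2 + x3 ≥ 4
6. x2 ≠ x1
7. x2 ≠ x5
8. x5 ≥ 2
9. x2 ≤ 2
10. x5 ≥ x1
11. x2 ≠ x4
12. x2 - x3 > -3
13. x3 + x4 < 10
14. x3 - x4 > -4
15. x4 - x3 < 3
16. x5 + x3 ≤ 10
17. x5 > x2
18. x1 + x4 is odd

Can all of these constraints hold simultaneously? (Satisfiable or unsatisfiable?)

Take x1 = 3, x2 = 1, x3 = 3, x4 = 4, x5 = 5. Then constraint 2: x3 + x4 = 7; constraint 3: x5 - x1 = 2; constraint 5: x2 + x3 = 4, and every other listed constraint is also met.

Satisfiable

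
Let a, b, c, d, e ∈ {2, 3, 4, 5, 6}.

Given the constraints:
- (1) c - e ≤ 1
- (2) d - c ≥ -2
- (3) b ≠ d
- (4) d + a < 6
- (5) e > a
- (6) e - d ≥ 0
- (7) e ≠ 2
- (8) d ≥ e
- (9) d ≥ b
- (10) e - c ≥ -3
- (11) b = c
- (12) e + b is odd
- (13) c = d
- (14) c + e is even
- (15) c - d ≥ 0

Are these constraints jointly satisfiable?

Unsatisfiable

From constraints 11 and 13, b = c = d, so b = d. But constraint 3 says b ≠ d. Contradiction.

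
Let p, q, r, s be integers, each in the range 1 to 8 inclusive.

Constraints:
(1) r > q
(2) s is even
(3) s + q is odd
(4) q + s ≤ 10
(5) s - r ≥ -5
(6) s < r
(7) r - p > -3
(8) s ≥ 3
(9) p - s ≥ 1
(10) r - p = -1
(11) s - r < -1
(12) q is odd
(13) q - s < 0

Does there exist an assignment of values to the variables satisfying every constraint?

Satisfiable

Try p = 7, q = 3, r = 6, s = 4.
Check constraint 4: q + s = 7; constraint 5: s - r = -2. The remaining constraints are straightforward to verify.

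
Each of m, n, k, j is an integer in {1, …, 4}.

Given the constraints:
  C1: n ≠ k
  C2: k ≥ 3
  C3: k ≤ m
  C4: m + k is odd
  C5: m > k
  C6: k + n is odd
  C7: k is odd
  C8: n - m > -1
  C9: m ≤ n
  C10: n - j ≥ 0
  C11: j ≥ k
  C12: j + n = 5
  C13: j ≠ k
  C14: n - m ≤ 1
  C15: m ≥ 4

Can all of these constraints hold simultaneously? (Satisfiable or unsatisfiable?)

From constraints 2 and 11: j ≥ k ≥ 3. From constraints 9 and 15: n ≥ m ≥ 4. Hence j + n ≥ 7. But constraint 12 requires j + n = 5, and 5 < 7. Contradiction.

Unsatisfiable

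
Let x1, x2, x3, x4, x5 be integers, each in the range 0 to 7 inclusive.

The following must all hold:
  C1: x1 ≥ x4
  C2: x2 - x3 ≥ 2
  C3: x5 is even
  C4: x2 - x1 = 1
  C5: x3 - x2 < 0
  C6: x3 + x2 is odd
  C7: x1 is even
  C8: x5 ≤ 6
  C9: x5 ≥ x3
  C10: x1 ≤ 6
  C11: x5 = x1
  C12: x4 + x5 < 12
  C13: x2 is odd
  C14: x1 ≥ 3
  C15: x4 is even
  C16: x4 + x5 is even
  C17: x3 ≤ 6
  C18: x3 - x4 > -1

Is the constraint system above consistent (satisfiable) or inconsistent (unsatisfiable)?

Satisfiable

The assignment x1 = 6, x2 = 7, x3 = 4, x4 = 4, x5 = 6 works:
  constraint 2 holds since x2 - x3 = 3.
  constraint 4 holds since x2 - x1 = 1.
  constraint 5 holds since x3 - x2 = -3.
The rest check out directly.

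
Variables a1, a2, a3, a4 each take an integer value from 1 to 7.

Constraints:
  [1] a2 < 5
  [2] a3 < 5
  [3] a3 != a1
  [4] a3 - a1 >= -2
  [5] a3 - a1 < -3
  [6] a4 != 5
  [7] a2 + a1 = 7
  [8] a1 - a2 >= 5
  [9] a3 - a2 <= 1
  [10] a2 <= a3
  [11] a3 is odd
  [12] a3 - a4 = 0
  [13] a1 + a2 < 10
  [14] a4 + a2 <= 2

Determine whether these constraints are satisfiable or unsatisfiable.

Unsatisfiable

Constraints 4, 8, and 9 give a1 − a2 ≥ 5, a2 − a3 ≥ -1, a3 − a1 ≥ -2.
Adding all 3 inequalities: the left sides telescope to 0, and the right sides sum to 5 + (-1) + (-2) = 2. So 0 ≥ 2, which is false.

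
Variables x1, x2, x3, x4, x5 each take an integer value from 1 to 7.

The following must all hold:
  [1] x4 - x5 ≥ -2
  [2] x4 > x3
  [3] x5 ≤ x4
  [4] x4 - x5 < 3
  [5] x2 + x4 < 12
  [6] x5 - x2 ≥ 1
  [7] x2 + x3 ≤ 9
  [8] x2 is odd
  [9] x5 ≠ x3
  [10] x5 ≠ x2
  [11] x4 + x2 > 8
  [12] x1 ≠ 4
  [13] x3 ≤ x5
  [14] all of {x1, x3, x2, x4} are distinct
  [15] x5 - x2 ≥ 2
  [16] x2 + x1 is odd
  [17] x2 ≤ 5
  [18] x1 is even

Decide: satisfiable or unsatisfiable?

Satisfiable

Try x1 = 6, x2 = 3, x3 = 5, x4 = 7, x5 = 6.
Check constraint 1: x4 - x5 = 1; constraint 4: x4 - x5 = 1. The remaining constraints are straightforward to verify.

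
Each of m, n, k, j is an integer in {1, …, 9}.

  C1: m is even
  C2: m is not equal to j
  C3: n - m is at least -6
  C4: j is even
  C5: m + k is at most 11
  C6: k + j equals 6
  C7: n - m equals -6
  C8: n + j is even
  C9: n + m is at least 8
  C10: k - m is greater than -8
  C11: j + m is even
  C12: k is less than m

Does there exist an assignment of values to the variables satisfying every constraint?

Satisfiable

Setting (m, n, k, j) = (8, 2, 2, 4) satisfies everything: constraint 3: n - m = -6; constraint 5: m + k = 10; constraint 6: k + j = 6, and the others follow.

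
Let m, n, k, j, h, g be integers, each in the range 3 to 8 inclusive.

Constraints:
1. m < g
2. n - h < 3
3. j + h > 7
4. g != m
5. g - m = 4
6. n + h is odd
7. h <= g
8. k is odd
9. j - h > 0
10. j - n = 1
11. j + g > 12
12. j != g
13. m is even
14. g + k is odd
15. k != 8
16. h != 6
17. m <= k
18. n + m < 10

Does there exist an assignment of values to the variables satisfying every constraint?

One satisfying assignment is m = 4, n = 4, k = 7, j = 5, h = 3, g = 8.
For the less obvious constraints — constraint 2: n - h = 1; constraint 3: j + h = 8 — and the others hold by inspection.

Satisfiable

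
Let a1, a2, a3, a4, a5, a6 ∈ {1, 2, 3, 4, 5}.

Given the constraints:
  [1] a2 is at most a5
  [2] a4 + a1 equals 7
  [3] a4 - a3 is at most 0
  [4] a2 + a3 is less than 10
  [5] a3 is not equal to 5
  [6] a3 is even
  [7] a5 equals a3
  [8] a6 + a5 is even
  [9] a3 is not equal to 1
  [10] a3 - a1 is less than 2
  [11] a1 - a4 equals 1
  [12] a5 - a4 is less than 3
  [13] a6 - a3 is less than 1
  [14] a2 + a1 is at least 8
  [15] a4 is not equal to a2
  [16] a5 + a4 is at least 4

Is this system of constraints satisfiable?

One satisfying assignment is a1 = 4, a2 = 4, a3 = 4, a4 = 3, a5 = 4, a6 = 4.
For the less obvious constraints — constraint 2: a4 + a1 = 7; constraint 3: a4 - a3 = -1; constraint 4: a2 + a3 = 8 — and the others hold by inspection.

Satisfiable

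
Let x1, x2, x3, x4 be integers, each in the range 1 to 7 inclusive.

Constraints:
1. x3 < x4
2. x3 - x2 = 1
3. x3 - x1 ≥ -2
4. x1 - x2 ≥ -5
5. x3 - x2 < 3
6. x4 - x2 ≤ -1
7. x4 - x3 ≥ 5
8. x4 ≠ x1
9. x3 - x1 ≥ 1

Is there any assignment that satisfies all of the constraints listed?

Constraints 4, 6, 7, and 9 give x4 − x3 ≥ 5, x3 − x1 ≥ 1, x1 − x2 ≥ -5, x2 − x4 ≥ 1.
Adding all 4 inequalities: the left sides telescope to 0, and the right sides sum to 5 + 1 + (-5) + 1 = 2. So 0 ≥ 2, which is false.

Unsatisfiable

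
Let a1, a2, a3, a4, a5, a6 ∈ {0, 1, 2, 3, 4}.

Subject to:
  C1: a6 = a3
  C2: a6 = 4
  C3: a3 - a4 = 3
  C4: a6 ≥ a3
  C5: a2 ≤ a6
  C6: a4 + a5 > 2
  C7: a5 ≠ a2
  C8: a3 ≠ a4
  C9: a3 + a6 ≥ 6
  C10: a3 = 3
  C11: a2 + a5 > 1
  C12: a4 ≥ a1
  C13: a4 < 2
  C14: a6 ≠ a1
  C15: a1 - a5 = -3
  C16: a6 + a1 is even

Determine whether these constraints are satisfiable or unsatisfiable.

Constraint 2 fixes a6 = 4 and constraint 10 fixes a3 = 3, but constraint 1 requires a6 = a3. Since 4 ≠ 3, contradiction.

Unsatisfiable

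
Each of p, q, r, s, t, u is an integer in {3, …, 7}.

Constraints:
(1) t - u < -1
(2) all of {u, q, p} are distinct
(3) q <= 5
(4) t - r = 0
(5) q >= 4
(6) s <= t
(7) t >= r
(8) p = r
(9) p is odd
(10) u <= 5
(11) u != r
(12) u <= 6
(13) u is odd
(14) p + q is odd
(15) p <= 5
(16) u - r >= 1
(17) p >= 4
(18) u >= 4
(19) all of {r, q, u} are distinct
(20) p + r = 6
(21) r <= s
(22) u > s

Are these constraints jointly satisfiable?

Unsatisfiable

Constraints 3, 5, 10, 15, 17, and 18 confine each of u, q, p to the 2 values {4, 5}.
Constraint 2 requires all 3 of them to be distinct, but only 2 values are available — impossible by the pigeonhole principle.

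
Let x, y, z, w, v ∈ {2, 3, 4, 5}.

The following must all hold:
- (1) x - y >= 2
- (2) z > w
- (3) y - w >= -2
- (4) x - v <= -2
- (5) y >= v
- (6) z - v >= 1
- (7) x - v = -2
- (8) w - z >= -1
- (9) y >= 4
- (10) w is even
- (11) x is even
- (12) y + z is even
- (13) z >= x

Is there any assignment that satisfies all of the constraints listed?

Unsatisfiable

Constraints 1, 3, 4, 6, and 8 give y − w ≥ -2, w − z ≥ -1, z − v ≥ 1, v − x ≥ 2, x − y ≥ 2.
Adding all 5 inequalities: the left sides telescope to 0, and the right sides sum to (-2) + (-1) + 1 + 2 + 2 = 2. So 0 ≥ 2, which is false.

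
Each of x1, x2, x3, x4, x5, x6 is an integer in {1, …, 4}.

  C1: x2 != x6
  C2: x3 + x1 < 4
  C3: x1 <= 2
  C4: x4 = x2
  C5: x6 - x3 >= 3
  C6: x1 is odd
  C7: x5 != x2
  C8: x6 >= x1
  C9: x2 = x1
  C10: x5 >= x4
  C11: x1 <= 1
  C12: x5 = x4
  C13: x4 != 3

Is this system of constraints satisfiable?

Unsatisfiable

From constraints 4 and 12, x5 = x4 = x2, so x5 = x2. But constraint 7 says x5 ≠ x2. Contradiction.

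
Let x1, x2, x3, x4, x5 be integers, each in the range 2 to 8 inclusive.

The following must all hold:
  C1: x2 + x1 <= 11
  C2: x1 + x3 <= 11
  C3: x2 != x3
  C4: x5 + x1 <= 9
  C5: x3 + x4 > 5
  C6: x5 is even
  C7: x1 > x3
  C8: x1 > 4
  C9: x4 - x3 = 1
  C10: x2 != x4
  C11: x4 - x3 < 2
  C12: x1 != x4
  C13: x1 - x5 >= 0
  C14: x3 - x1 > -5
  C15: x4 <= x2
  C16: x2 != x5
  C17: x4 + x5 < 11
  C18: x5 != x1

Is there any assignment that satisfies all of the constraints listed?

Satisfiable

Take x1 = 5, x2 = 5, x3 = 3, x4 = 4, x5 = 4. Then constraint 1: x2 + x1 = 10; constraint 2: x1 + x3 = 8; constraint 4: x5 + x1 = 9, and every other listed constraint is also met.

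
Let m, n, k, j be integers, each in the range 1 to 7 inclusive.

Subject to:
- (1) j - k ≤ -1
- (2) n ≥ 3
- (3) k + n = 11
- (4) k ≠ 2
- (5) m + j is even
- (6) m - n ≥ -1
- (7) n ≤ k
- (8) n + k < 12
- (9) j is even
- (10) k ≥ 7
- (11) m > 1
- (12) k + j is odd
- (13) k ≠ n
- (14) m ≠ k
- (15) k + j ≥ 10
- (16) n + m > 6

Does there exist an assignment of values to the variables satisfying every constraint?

The assignment m = 4, n = 4, k = 7, j = 4 works:
  constraint 1 holds since j - k = -3.
  constraint 3 holds since k + n = 11.
The rest check out directly.

Satisfiable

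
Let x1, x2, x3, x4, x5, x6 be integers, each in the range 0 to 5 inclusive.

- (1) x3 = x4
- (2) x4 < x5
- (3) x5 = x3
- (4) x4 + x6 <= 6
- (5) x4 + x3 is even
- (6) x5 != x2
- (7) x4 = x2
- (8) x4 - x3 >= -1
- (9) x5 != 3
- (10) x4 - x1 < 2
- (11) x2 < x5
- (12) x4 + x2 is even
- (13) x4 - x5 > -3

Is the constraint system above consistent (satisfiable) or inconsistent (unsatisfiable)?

Unsatisfiable

From constraints 1, 3, and 7, x5 = x3 = x4 = x2, so x5 = x2. But constraint 6 says x5 ≠ x2. Contradiction.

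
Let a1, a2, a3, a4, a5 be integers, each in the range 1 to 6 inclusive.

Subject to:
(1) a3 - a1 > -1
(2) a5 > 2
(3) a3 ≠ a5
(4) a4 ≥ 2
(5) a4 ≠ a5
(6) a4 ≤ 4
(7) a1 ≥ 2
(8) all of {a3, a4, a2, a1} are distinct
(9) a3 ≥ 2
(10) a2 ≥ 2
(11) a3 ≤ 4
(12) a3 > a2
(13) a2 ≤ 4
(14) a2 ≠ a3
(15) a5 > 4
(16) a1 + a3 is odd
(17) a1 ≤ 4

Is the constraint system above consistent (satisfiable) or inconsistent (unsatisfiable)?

Constraints 4, 6, 7, 9, 10, 11, 13, and 17 confine each of a3, a4, a2, a1 to the 3 values {2, …, 4}.
Constraint 8 requires all 4 of them to be distinct, but only 3 values are available — impossible by the pigeonhole principle.

Unsatisfiable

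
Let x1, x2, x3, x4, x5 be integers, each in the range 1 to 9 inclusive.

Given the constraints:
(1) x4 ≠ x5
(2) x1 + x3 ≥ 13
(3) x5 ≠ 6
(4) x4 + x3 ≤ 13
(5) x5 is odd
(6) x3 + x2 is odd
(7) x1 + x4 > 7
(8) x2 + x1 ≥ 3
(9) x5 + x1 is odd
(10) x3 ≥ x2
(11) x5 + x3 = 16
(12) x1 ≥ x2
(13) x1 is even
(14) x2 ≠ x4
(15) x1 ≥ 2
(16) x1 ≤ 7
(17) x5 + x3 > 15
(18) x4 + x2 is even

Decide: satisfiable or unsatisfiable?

One satisfying assignment is x1 = 4, x2 = 2, x3 = 9, x4 = 4, x5 = 7.
For the less obvious constraints — constraint 2: x1 + x3 = 13; constraint 4: x4 + x3 = 13 — and the others hold by inspection.

Satisfiable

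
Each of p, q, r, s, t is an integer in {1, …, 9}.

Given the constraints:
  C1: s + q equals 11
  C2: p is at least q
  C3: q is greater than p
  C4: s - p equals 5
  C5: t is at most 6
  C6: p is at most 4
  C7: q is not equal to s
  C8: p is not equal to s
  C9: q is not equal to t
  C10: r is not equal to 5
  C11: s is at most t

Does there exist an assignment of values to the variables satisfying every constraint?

From constraints 5 and 11: s ≤ t ≤ 6. From constraints 2 and 6: q ≤ p ≤ 4. Hence s + q ≤ 10. But constraint 1 requires s + q = 11, and 11 > 10. Contradiction.

Unsatisfiable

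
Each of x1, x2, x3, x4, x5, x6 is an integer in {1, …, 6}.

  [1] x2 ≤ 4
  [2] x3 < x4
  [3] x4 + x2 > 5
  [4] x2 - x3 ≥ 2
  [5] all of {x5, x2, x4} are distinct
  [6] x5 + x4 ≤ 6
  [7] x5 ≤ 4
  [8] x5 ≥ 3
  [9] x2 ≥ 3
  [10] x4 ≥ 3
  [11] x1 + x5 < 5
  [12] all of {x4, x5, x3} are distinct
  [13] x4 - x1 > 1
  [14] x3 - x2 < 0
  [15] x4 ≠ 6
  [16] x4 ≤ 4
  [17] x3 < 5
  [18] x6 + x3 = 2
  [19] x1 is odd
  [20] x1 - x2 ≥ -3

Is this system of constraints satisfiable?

Constraints 1, 7, 8, 9, 10, and 16 confine each of x5, x2, x4 to the 2 values {3, 4}.
Constraint 5 requires all 3 of them to be distinct, but only 2 values are available — impossible by the pigeonhole principle.

Unsatisfiable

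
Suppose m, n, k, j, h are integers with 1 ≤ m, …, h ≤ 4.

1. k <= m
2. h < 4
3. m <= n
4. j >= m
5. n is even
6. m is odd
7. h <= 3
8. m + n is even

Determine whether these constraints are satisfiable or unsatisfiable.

Constraint 6 makes m odd and constraint 5 makes n even, so m + n must be odd. Constraint 8 says m + n is even — contradiction.

Unsatisfiable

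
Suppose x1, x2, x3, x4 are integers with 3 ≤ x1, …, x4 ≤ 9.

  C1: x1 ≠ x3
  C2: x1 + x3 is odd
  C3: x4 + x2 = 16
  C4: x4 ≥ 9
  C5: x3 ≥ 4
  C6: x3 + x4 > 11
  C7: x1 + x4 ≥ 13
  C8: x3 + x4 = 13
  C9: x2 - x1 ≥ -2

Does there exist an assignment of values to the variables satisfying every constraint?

Satisfiable

Try x1 = 7, x2 = 7, x3 = 4, x4 = 9.
Check constraint 3: x4 + x2 = 16; constraint 6: x3 + x4 = 13. The remaining constraints are straightforward to verify.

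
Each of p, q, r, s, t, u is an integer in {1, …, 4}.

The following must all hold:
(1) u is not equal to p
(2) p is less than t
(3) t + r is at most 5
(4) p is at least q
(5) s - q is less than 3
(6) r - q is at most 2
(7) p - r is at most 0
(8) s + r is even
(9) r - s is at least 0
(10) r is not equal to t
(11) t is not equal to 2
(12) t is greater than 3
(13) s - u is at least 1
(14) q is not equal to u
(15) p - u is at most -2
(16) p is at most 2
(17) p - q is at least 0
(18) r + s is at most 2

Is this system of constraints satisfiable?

Unsatisfiable

Constraints 6, 9, 13, 15, and 17 give s − u ≥ 1, u − p ≥ 2, p − q ≥ 0, q − r ≥ -2, r − s ≥ 0.
Adding all 5 inequalities: the left sides telescope to 0, and the right sides sum to 1 + 2 + 0 + (-2) + 0 = 1. So 0 ≥ 1, which is false.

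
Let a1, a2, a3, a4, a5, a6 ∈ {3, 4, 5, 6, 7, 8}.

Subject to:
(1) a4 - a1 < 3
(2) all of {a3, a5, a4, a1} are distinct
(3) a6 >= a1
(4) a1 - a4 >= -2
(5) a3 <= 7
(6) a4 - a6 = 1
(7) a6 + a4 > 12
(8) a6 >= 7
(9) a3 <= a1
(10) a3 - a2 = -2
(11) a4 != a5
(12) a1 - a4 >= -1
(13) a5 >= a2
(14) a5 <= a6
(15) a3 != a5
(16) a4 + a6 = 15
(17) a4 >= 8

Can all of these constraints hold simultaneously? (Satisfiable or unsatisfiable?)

Satisfiable

Setting (a1, a2, a3, a4, a5, a6) = (7, 5, 3, 8, 5, 7) satisfies everything: constraint 1: a4 - a1 = 1; constraint 4: a1 - a4 = -1, and the others follow.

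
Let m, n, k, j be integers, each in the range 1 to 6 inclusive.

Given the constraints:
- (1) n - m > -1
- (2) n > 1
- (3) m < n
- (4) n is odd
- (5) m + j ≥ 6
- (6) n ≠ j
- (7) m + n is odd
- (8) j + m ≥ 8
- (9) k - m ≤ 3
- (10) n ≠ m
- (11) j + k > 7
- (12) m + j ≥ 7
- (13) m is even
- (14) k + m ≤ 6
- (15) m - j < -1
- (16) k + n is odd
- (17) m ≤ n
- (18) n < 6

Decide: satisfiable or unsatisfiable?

Satisfiable

The assignment m = 2, n = 3, k = 2, j = 6 works:
  constraint 1 holds since n - m = 1.
  constraint 5 holds since m + j = 8.
The rest check out directly.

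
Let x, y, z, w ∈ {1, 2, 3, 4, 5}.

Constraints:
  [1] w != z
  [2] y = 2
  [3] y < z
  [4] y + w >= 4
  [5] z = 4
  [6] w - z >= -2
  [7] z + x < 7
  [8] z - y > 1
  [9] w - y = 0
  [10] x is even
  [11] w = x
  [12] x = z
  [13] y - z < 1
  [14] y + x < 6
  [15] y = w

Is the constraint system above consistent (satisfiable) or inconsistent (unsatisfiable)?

Constraint 2 fixes y = 2 and constraint 5 fixes z = 4. Constraints 11, 12, and 15 give y = w = x = z, so y = z. But 2 ≠ 4 — contradiction.

Unsatisfiable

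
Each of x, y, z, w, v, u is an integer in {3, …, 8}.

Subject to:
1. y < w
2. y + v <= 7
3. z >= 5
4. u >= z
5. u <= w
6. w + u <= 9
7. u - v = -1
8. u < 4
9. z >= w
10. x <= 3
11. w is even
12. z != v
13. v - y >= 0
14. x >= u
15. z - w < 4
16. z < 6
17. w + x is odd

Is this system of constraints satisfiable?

Unsatisfiable

From constraints 3 and 4: u ≥ z and z ≥ 5, so u ≥ 5. From constraints 10 and 14: u ≤ x and x ≤ 3, so u ≤ 3. But 3 < 5, so no value of u works.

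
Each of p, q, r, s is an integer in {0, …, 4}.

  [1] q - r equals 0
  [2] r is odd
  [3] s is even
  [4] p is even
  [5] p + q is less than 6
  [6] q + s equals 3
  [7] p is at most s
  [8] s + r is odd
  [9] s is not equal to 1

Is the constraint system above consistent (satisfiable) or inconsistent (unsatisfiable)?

Satisfiable

Take p = 0, q = 3, r = 3, s = 0. Then constraint 1: q - r = 0; constraint 5: p + q = 3; constraint 6: q + s = 3, and every other listed constraint is also met.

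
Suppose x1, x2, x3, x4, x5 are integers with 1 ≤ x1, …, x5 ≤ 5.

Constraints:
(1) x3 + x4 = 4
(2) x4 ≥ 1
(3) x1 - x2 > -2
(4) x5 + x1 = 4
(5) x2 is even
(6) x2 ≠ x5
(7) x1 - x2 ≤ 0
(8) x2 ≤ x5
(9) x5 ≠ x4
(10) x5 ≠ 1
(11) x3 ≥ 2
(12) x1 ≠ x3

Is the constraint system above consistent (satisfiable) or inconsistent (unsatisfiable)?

Satisfiable

The assignment x1 = 1, x2 = 2, x3 = 3, x4 = 1, x5 = 3 works:
  constraint 1 holds since x3 + x4 = 4.
  constraint 3 holds since x1 - x2 = -1.
The rest check out directly.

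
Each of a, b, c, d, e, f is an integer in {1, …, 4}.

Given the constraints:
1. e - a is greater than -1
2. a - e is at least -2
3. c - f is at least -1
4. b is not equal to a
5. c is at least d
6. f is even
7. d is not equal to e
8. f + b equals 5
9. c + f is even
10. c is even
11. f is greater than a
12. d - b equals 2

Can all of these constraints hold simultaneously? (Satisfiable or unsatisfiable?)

Satisfiable

Setting (a, b, c, d, e, f) = (2, 1, 4, 3, 4, 4) satisfies everything: constraint 1: e - a = 2; constraint 2: a - e = -2; constraint 3: c - f = 0, and the others follow.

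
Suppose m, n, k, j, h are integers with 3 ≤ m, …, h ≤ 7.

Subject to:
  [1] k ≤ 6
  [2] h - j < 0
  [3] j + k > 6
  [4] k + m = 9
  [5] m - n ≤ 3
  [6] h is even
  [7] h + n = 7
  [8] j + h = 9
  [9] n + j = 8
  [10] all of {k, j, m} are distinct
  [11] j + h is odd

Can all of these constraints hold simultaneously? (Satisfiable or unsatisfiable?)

Setting (m, n, k, j, h) = (6, 3, 3, 5, 4) satisfies everything: constraint 2: h - j = -1; constraint 3: j + k = 8; constraint 4: k + m = 9, and the others follow.

Satisfiable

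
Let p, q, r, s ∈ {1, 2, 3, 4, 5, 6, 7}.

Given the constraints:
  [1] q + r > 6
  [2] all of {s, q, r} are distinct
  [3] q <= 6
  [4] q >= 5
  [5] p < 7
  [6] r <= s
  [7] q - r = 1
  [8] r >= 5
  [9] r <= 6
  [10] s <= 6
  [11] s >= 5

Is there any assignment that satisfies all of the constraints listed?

Constraints 3, 4, 8, 9, 10, and 11 confine each of s, q, r to the 2 values {5, 6}.
Constraint 2 requires all 3 of them to be distinct, but only 2 values are available — impossible by the pigeonhole principle.

Unsatisfiable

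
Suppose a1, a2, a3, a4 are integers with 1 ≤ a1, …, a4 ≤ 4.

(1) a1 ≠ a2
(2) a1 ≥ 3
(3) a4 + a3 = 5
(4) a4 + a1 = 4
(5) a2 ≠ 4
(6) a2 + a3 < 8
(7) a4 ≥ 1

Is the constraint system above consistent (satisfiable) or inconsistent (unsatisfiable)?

Satisfiable

Try a1 = 3, a2 = 2, a3 = 4, a4 = 1.
Check constraint 3: a4 + a3 = 5; constraint 4: a4 + a1 = 4; constraint 6: a2 + a3 = 6. The remaining constraints are straightforward to verify.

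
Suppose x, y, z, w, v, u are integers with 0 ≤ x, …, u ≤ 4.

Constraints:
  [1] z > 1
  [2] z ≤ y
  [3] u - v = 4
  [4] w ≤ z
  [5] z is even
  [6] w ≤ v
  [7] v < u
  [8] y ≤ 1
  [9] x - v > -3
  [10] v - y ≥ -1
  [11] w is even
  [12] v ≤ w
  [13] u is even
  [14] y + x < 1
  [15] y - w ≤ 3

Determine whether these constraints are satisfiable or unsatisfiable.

From constraint 1: z ≥ 2. From constraints 2 and 8: z ≤ y and y ≤ 1, so z ≤ 1. But 1 < 2, so no value of z works.

Unsatisfiable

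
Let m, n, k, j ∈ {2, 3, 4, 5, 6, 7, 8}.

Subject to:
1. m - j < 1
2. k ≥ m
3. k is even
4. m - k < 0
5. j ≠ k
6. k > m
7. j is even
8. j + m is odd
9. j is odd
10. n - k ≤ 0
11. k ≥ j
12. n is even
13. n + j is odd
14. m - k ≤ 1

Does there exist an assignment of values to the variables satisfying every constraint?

Unsatisfiable

Constraint 12 makes n even and constraint 7 makes j even, so n + j must be even. Constraint 13 says n + j is odd — contradiction.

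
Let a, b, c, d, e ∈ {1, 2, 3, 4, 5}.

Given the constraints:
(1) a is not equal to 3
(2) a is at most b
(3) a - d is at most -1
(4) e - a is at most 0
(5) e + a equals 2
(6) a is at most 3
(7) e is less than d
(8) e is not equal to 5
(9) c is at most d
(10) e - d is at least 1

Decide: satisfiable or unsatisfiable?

Constraints 3, 4, and 10 give d − a ≥ 1, a − e ≥ 0, e − d ≥ 1.
Adding all 3 inequalities: the left sides telescope to 0, and the right sides sum to 1 + 0 + 1 = 2. So 0 ≥ 2, which is false.

Unsatisfiable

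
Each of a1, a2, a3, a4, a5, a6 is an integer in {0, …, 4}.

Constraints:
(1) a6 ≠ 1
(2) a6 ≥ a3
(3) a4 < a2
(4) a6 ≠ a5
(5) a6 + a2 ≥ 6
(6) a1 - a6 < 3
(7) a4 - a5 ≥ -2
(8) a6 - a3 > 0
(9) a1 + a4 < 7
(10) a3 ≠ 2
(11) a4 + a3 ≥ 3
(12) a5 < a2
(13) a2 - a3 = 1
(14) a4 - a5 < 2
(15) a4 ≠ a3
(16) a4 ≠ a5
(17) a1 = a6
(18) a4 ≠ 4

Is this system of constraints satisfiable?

Satisfiable

Setting (a1, a2, a3, a4, a5, a6) = (4, 4, 3, 1, 0, 4) satisfies everything: constraint 5: a6 + a2 = 8; constraint 6: a1 - a6 = 0; constraint 7: a4 - a5 = 1, and the others follow.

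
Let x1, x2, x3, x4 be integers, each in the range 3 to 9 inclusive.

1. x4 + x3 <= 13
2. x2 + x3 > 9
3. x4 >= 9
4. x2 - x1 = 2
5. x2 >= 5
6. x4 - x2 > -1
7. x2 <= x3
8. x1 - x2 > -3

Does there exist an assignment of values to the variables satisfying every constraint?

From constraint 3: x4 ≥ 9. From constraints 5 and 7: x3 ≥ x2 ≥ 5. Hence x4 + x3 ≥ 14. But constraint 1 requires x4 + x3 ≤ 13, and 13 < 14. Contradiction.

Unsatisfiable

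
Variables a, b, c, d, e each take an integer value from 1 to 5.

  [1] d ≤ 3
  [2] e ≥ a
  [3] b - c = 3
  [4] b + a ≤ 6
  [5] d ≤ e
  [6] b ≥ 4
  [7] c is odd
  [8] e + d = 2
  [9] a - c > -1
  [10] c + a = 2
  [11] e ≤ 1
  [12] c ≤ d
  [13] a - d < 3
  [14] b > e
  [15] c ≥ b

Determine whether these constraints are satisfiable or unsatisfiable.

Unsatisfiable

From constraints 6 and 15: c ≥ b and b ≥ 4, so c ≥ 4. From constraints 1 and 12: c ≤ d and d ≤ 3, so c ≤ 3. But 3 < 4, so no value of c works.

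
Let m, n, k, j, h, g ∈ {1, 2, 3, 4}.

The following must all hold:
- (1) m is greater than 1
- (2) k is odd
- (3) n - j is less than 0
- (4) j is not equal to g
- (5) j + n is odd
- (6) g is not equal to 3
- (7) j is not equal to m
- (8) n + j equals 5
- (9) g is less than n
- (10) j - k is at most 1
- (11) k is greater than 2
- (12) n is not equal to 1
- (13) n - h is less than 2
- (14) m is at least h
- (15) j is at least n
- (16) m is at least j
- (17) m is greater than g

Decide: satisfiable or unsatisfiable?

Satisfiable

One satisfying assignment is m = 4, n = 2, k = 3, j = 3, h = 3, g = 1.
For the less obvious constraints — constraint 3: n - j = -1; constraint 8: n + j = 5 — and the others hold by inspection.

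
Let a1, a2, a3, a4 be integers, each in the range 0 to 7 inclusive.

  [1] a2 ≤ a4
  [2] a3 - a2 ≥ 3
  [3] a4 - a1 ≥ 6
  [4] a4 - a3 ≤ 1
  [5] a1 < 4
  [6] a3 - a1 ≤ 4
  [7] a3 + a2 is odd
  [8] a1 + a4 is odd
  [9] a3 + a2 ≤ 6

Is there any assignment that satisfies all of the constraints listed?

Constraints 3, 4, and 6 give a1 − a3 ≥ -4, a3 − a4 ≥ -1, a4 − a1 ≥ 6.
Adding all 3 inequalities: the left sides telescope to 0, and the right sides sum to (-4) + (-1) + 6 = 1. So 0 ≥ 1, which is false.

Unsatisfiable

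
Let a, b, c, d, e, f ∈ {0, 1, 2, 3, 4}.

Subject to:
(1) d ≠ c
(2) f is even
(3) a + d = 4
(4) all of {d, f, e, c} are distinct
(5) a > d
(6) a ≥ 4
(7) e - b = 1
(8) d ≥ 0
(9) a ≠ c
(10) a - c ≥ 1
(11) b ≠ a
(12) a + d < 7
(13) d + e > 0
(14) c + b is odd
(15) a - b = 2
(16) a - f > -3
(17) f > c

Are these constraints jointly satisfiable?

Take a = 4, b = 2, c = 1, d = 0, e = 3, f = 4. Then constraint 3: a + d = 4; constraint 7: e - b = 1, and every other listed constraint is also met.

Satisfiable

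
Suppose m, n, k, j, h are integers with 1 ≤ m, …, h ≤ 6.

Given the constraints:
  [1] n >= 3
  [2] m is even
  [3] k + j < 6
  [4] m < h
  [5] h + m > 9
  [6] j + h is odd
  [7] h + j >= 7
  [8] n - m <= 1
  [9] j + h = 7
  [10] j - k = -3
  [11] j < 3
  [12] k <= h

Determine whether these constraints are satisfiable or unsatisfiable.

Satisfiable

One satisfying assignment is m = 4, n = 5, k = 4, j = 1, h = 6.
For the less obvious constraints — constraint 3: k + j = 5; constraint 5: h + m = 10; constraint 7: h + j = 7 — and the others hold by inspection.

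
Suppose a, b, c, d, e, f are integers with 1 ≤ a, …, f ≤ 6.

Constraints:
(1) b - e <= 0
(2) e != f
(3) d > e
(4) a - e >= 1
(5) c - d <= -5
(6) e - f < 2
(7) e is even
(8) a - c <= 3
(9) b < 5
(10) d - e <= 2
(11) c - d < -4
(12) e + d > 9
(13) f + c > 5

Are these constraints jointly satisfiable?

Unsatisfiable

Constraints 4, 5, 8, and 10 give c − a ≥ -3, a − e ≥ 1, e − d ≥ -2, d − c ≥ 5.
Adding all 4 inequalities: the left sides telescope to 0, and the right sides sum to (-3) + 1 + (-2) + 5 = 1. So 0 ≥ 1, which is false.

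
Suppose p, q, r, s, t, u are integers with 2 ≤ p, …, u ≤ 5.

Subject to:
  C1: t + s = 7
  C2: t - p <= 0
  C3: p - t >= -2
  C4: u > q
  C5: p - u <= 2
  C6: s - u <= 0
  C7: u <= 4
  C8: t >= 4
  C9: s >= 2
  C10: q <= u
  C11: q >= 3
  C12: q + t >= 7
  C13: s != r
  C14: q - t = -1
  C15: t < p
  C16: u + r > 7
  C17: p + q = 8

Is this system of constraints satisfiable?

Satisfiable

Take p = 5, q = 3, r = 4, s = 3, t = 4, u = 4. Then constraint 1: t + s = 7; constraint 2: t - p = -1, and every other listed constraint is also met.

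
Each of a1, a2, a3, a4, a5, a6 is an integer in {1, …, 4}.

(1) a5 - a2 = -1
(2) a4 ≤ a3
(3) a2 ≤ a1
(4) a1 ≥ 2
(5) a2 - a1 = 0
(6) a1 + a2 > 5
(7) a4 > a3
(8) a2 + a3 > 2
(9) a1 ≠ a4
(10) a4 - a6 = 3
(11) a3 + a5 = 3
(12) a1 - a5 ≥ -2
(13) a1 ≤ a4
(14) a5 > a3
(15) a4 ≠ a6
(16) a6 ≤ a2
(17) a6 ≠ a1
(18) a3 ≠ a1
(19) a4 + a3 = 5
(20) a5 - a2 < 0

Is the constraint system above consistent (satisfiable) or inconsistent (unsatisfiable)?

Constraints 2, 3, 13, 14, and 20 give a4 ≤ a3, a3 < a5, a5 < a2, a2 ≤ a1, a1 ≤ a4. Chaining: a4 ≤ a3 < a5 < a2 ≤ a1 ≤ a4, which forces a4 < a4 — impossible.

Unsatisfiable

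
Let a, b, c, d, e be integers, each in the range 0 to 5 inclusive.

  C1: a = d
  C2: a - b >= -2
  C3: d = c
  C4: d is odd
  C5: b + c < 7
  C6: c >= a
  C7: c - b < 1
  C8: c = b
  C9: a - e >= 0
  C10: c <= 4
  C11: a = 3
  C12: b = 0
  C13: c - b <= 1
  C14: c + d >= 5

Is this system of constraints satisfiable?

Unsatisfiable

Constraint 11 fixes a = 3 and constraint 12 fixes b = 0. Constraints 1, 3, and 8 give a = d = c = b, so a = b. But 3 ≠ 0 — contradiction.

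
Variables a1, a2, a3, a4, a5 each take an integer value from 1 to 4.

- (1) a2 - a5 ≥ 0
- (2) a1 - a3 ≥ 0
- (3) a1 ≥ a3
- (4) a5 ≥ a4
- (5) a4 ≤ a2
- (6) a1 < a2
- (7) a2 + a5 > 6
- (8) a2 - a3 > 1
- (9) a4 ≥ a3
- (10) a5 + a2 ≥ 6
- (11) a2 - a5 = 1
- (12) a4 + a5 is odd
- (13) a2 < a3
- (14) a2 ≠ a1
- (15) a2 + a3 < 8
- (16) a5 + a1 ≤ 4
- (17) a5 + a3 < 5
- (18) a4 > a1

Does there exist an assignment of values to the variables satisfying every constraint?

Unsatisfiable

Constraints 1, 2, 4, 13, and 18 give a4 ≤ a5, a5 ≤ a2, a2 < a3, a3 ≤ a1, a1 < a4. Chaining: a4 ≤ a5 ≤ a2 < a3 ≤ a1 < a4, which forces a4 < a4 — impossible.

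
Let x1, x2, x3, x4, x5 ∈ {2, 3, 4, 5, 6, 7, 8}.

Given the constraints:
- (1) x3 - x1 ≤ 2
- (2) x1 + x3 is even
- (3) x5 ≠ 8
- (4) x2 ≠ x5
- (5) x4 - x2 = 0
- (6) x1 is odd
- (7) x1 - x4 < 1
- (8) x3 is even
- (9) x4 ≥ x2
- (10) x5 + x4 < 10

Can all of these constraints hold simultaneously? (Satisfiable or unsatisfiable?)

Constraint 6 makes x1 odd and constraint 8 makes x3 even, so x1 + x3 must be odd. Constraint 2 says x1 + x3 is even — contradiction.

Unsatisfiable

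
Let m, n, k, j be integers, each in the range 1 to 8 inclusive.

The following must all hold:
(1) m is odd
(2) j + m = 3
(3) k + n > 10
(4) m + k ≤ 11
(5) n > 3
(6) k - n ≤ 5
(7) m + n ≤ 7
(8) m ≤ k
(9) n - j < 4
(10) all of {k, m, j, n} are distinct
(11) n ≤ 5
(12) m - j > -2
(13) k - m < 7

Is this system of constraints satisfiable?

Setting (m, n, k, j) = (1, 5, 7, 2) satisfies everything: constraint 2: j + m = 3; constraint 3: k + n = 12; constraint 4: m + k = 8, and the others follow.

Satisfiable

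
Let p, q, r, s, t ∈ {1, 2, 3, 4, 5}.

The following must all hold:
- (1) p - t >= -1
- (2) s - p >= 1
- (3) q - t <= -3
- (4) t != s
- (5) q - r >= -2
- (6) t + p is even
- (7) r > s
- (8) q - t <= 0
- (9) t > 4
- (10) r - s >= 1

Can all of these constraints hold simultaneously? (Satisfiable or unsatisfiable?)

Constraints 1, 2, 3, 5, and 10 give q − r ≥ -2, r − s ≥ 1, s − p ≥ 1, p − t ≥ -1, t − q ≥ 3.
Adding all 5 inequalities: the left sides telescope to 0, and the right sides sum to (-2) + 1 + 1 + (-1) + 3 = 2. So 0 ≥ 2, which is false.

Unsatisfiable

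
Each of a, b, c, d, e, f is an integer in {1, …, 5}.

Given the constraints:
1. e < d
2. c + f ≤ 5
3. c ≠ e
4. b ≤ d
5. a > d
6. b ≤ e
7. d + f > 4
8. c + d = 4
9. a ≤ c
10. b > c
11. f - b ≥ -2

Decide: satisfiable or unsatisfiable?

Unsatisfiable

Constraints 1, 5, 6, 9, and 10 give e < d, d < a, a ≤ c, c < b, b ≤ e. Chaining: e < d < a ≤ c < b ≤ e, which forces e < e — impossible.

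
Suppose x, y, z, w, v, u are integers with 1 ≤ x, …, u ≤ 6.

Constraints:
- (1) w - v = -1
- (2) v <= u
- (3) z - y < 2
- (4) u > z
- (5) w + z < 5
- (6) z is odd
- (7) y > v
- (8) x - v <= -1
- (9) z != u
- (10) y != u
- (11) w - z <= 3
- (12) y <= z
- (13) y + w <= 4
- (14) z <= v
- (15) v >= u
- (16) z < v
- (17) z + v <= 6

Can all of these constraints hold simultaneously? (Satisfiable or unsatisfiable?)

Constraints 7, 12, and 16 give v < y, y ≤ z, z < v. Chaining: v < y ≤ z < v, which forces v < v — impossible.

Unsatisfiable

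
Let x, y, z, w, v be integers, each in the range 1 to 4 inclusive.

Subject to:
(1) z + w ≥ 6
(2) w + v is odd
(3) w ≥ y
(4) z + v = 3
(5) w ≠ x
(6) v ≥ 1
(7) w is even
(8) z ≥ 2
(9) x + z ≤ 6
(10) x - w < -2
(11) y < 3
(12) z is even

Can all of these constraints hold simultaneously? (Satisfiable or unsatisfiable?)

Satisfiable

Setting (x, y, z, w, v) = (1, 2, 2, 4, 1) satisfies everything: constraint 1: z + w = 6; constraint 4: z + v = 3, and the others follow.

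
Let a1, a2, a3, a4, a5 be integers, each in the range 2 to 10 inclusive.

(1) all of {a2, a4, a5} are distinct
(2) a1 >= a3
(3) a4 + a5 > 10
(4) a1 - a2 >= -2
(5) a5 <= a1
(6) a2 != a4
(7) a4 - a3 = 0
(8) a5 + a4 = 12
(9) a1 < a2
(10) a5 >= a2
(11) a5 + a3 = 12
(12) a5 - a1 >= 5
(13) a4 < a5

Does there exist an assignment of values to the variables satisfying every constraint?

Unsatisfiable

Constraints 5, 9, and 10 give a1 < a2, a2 ≤ a5, a5 ≤ a1. Chaining: a1 < a2 ≤ a5 ≤ a1, which forces a1 < a1 — impossible.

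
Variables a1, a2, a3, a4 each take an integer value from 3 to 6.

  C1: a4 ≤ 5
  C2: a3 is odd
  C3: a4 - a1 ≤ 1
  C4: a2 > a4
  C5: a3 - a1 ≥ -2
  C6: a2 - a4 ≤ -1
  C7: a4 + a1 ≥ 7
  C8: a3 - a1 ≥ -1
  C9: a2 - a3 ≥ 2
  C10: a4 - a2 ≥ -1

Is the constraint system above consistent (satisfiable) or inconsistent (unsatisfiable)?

Constraints 3, 6, 8, and 9 give a1 − a4 ≥ -1, a4 − a2 ≥ 1, a2 − a3 ≥ 2, a3 − a1 ≥ -1.
Adding all 4 inequalities: the left sides telescope to 0, and the right sides sum to (-1) + 1 + 2 + (-1) = 1. So 0 ≥ 1, which is false.

Unsatisfiable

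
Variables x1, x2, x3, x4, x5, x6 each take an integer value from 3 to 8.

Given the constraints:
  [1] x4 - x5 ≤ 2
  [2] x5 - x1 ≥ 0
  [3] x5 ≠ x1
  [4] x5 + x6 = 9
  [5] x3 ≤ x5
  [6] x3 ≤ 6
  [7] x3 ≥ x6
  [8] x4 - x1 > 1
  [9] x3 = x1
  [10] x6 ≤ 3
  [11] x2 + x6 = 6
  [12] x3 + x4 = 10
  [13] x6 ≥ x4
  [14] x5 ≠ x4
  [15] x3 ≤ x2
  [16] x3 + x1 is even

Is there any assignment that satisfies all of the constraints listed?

Unsatisfiable

From constraint 6: x3 ≤ 6. From constraints 10 and 13: x4 ≤ x6 ≤ 3. Hence x3 + x4 ≤ 9. But constraint 12 requires x3 + x4 = 10, and 10 > 9. Contradiction.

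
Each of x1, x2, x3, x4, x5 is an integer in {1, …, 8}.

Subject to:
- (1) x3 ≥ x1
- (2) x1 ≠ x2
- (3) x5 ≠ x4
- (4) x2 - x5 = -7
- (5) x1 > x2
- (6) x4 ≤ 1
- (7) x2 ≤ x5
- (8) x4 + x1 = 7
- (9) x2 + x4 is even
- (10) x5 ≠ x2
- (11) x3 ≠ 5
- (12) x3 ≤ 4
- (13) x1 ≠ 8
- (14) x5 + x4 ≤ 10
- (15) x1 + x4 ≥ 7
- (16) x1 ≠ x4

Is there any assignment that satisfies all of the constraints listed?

From constraints 1 and 12: x1 ≤ x3 ≤ 4. From constraint 6: x4 ≤ 1. Hence x1 + x4 ≤ 5. But constraint 15 requires x1 + x4 ≥ 7, and 7 > 5. Contradiction.

Unsatisfiable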